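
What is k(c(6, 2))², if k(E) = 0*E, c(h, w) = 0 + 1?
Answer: 0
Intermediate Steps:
c(h, w) = 1
k(E) = 0
k(c(6, 2))² = 0² = 0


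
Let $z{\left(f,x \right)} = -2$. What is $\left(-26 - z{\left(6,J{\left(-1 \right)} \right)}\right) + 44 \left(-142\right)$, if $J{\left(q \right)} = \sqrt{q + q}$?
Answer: $-6272$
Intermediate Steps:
$J{\left(q \right)} = \sqrt{2} \sqrt{q}$ ($J{\left(q \right)} = \sqrt{2 q} = \sqrt{2} \sqrt{q}$)
$\left(-26 - z{\left(6,J{\left(-1 \right)} \right)}\right) + 44 \left(-142\right) = \left(-26 - -2\right) + 44 \left(-142\right) = \left(-26 + 2\right) - 6248 = -24 - 6248 = -6272$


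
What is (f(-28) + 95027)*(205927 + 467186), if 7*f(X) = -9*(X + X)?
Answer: 64012373187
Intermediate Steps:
f(X) = -18*X/7 (f(X) = (-9*(X + X))/7 = (-18*X)/7 = -18*X/7)
(f(-28) + 95027)*(205927 + 467186) = (-18/7*(-28) + 95027)*(205927 + 467186) = (72 + 95027)*673113 = 95099*673113 = 64012373187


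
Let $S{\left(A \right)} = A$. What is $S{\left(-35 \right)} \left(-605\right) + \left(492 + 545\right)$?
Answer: $22212$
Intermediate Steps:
$S{\left(-35 \right)} \left(-605\right) + \left(492 + 545\right) = \left(-35\right) \left(-605\right) + \left(492 + 545\right) = 21175 + 1037 = 22212$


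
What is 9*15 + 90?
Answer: 225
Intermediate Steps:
9*15 + 90 = 135 + 90 = 225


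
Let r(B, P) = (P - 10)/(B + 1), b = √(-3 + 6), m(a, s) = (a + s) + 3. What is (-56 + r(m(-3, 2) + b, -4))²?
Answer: 11956/3 - 294*√3 ≈ 3476.1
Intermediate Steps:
m(a, s) = 3 + a + s
b = √3 ≈ 1.7320
r(B, P) = (-10 + P)/(1 + B)
(-56 + r(m(-3, 2) + b, -4))² = (-56 + (-10 - 4)/(1 + ((3 - 3 + 2) + √3)))² = (-56 - 14/(1 + (2 + √3)))² = (-56 - 14/(3 + √3))²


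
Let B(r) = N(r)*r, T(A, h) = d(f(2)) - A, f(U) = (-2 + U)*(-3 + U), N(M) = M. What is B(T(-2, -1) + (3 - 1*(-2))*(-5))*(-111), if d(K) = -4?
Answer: -80919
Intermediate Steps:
f(U) = (-3 + U)*(-2 + U)
T(A, h) = -4 - A
B(r) = r² (B(r) = r*r = r²)
B(T(-2, -1) + (3 - 1*(-2))*(-5))*(-111) = ((-4 - 1*(-2)) + (3 - 1*(-2))*(-5))²*(-111) = ((-4 + 2) + (3 + 2)*(-5))²*(-111) = (-2 + 5*(-5))²*(-111) = (-2 - 25)²*(-111) = (-27)²*(-111) = 729*(-111) = -80919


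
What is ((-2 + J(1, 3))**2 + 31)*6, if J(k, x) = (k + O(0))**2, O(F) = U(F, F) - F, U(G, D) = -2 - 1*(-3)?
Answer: 210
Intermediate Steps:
U(G, D) = 1 (U(G, D) = -2 + 3 = 1)
O(F) = 1 - F
J(k, x) = (1 + k)**2 (J(k, x) = (k + (1 - 1*0))**2 = (k + (1 + 0))**2 = (k + 1)**2 = (1 + k)**2)
((-2 + J(1, 3))**2 + 31)*6 = ((-2 + (1 + 1)**2)**2 + 31)*6 = ((-2 + 2**2)**2 + 31)*6 = ((-2 + 4)**2 + 31)*6 = (2**2 + 31)*6 = (4 + 31)*6 = 35*6 = 210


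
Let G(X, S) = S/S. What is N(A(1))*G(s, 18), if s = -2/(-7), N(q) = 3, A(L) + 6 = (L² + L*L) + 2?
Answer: 3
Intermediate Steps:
A(L) = -4 + 2*L² (A(L) = -6 + ((L² + L*L) + 2) = -6 + ((L² + L²) + 2) = -6 + (2*L² + 2) = -6 + (2 + 2*L²) = -4 + 2*L²)
s = 2/7 (s = -2*(-⅐) = 2/7 ≈ 0.28571)
G(X, S) = 1
N(A(1))*G(s, 18) = 3*1 = 3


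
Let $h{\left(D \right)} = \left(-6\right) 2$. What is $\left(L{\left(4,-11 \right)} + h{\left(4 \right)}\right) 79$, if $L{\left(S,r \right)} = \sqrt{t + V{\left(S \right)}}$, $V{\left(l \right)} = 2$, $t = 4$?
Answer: $-948 + 79 \sqrt{6} \approx -754.49$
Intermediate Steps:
$h{\left(D \right)} = -12$
$L{\left(S,r \right)} = \sqrt{6}$ ($L{\left(S,r \right)} = \sqrt{4 + 2} = \sqrt{6}$)
$\left(L{\left(4,-11 \right)} + h{\left(4 \right)}\right) 79 = \left(\sqrt{6} - 12\right) 79 = \left(-12 + \sqrt{6}\right) 79 = -948 + 79 \sqrt{6}$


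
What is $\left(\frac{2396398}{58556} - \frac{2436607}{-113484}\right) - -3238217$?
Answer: $\frac{5379728547809423}{1661292276} \approx 3.2383 \cdot 10^{6}$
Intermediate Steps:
$\left(\frac{2396398}{58556} - \frac{2436607}{-113484}\right) - -3238217 = \left(2396398 \cdot \frac{1}{58556} - - \frac{2436607}{113484}\right) + 3238217 = \left(\frac{1198199}{29278} + \frac{2436607}{113484}\right) + 3238217 = \frac{103657697531}{1661292276} + 3238217 = \frac{5379728547809423}{1661292276}$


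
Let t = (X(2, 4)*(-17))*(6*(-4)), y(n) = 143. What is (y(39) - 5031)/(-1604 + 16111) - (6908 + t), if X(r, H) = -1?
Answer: -94300388/14507 ≈ -6500.3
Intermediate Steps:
t = -408 (t = (-1*(-17))*(6*(-4)) = 17*(-24) = -408)
(y(39) - 5031)/(-1604 + 16111) - (6908 + t) = (143 - 5031)/(-1604 + 16111) - (6908 - 408) = -4888/14507 - 1*6500 = -4888*1/14507 - 6500 = -4888/14507 - 6500 = -94300388/14507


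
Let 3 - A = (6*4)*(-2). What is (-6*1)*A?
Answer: -306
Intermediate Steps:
A = 51 (A = 3 - 6*4*(-2) = 3 - 24*(-2) = 3 - 1*(-48) = 3 + 48 = 51)
(-6*1)*A = -6*1*51 = -6*51 = -306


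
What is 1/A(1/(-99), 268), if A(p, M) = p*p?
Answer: 9801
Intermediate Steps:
A(p, M) = p²
1/A(1/(-99), 268) = 1/((1/(-99))²) = 1/((-1/99)²) = 1/(1/9801) = 9801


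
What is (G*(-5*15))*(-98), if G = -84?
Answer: -617400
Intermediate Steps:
(G*(-5*15))*(-98) = -(-420)*15*(-98) = -84*(-75)*(-98) = 6300*(-98) = -617400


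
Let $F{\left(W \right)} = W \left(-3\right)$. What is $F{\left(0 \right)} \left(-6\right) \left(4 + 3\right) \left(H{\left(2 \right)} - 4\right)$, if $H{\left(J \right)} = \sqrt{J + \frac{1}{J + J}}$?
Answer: $0$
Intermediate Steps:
$F{\left(W \right)} = - 3 W$
$H{\left(J \right)} = \sqrt{J + \frac{1}{2 J}}$
$F{\left(0 \right)} \left(-6\right) \left(4 + 3\right) \left(H{\left(2 \right)} - 4\right) = \left(-3\right) 0 \left(-6\right) \left(4 + 3\right) \left(\frac{\sqrt{\frac{2}{2} + 4 \cdot 2}}{2} - 4\right) = 0 \left(-6\right) 7 \left(\frac{\sqrt{2 \cdot \frac{1}{2} + 8}}{2} - 4\right) = 0 \cdot 7 \left(\frac{\sqrt{1 + 8}}{2} - 4\right) = 0 \cdot 7 \left(\frac{\sqrt{9}}{2} - 4\right) = 0 \cdot 7 \left(\frac{1}{2} \cdot 3 - 4\right) = 0 \cdot 7 \left(\frac{3}{2} - 4\right) = 0 \cdot 7 \left(- \frac{5}{2}\right) = 0 \left(- \frac{35}{2}\right) = 0$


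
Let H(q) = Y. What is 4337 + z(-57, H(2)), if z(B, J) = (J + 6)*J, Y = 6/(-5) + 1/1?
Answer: 108396/25 ≈ 4335.8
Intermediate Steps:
Y = -1/5 (Y = 6*(-1/5) + 1*1 = -6/5 + 1 = -1/5 ≈ -0.20000)
H(q) = -1/5
z(B, J) = J*(6 + J) (z(B, J) = (6 + J)*J = J*(6 + J))
4337 + z(-57, H(2)) = 4337 - (6 - 1/5)/5 = 4337 - 1/5*29/5 = 4337 - 29/25 = 108396/25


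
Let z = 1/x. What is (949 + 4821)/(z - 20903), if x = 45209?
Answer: -130427965/472501863 ≈ -0.27604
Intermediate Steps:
z = 1/45209 ≈ 2.2119e-5
(949 + 4821)/(z - 20903) = (949 + 4821)/(1/45209 - 20903) = 5770/(-945003726/45209) = 5770*(-45209/945003726) = -130427965/472501863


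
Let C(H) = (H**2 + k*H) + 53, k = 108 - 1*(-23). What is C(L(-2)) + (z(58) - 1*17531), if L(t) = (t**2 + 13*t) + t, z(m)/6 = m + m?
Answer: -19350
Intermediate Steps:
z(m) = 12*m (z(m) = 6*(m + m) = 6*(2*m) = 12*m)
L(t) = t**2 + 14*t
k = 131 (k = 108 + 23 = 131)
C(H) = 53 + H**2 + 131*H (C(H) = (H**2 + 131*H) + 53 = 53 + H**2 + 131*H)
C(L(-2)) + (z(58) - 1*17531) = (53 + (-2*(14 - 2))**2 + 131*(-2*(14 - 2))) + (12*58 - 1*17531) = (53 + (-2*12)**2 + 131*(-2*12)) + (696 - 17531) = (53 + (-24)**2 + 131*(-24)) - 16835 = (53 + 576 - 3144) - 16835 = -2515 - 16835 = -19350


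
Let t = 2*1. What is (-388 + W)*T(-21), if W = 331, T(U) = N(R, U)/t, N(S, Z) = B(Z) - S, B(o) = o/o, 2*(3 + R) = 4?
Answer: -57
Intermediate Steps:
R = -1 (R = -3 + (½)*4 = -3 + 2 = -1)
B(o) = 1
N(S, Z) = 1 - S
t = 2
T(U) = 1 (T(U) = (1 - 1*(-1))/2 = (1 + 1)*(½) = 2*(½) = 1)
(-388 + W)*T(-21) = (-388 + 331)*1 = -57*1 = -57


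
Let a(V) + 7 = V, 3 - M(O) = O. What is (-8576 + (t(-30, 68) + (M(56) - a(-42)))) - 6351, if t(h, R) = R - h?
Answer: -14833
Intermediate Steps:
M(O) = 3 - O
a(V) = -7 + V
(-8576 + (t(-30, 68) + (M(56) - a(-42)))) - 6351 = (-8576 + ((68 - 1*(-30)) + ((3 - 1*56) - (-7 - 42)))) - 6351 = (-8576 + ((68 + 30) + ((3 - 56) - 1*(-49)))) - 6351 = (-8576 + (98 + (-53 + 49))) - 6351 = (-8576 + (98 - 4)) - 6351 = (-8576 + 94) - 6351 = -8482 - 6351 = -14833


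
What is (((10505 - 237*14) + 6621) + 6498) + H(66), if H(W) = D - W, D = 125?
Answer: 20365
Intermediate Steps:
H(W) = 125 - W
(((10505 - 237*14) + 6621) + 6498) + H(66) = (((10505 - 237*14) + 6621) + 6498) + (125 - 1*66) = (((10505 - 3318) + 6621) + 6498) + (125 - 66) = ((7187 + 6621) + 6498) + 59 = (13808 + 6498) + 59 = 20306 + 59 = 20365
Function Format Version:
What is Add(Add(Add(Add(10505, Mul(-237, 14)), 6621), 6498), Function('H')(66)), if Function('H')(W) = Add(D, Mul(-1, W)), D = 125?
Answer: 20365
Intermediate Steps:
Function('H')(W) = Add(125, Mul(-1, W))
Add(Add(Add(Add(10505, Mul(-237, 14)), 6621), 6498), Function('H')(66)) = Add(Add(Add(Add(10505, Mul(-237, 14)), 6621), 6498), Add(125, Mul(-1, 66))) = Add(Add(Add(Add(10505, -3318), 6621), 6498), Add(125, -66)) = Add(Add(Add(7187, 6621), 6498), 59) = Add(Add(13808, 6498), 59) = Add(20306, 59) = 20365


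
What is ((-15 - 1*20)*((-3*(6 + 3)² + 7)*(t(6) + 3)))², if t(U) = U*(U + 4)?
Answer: 270795344400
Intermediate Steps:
t(U) = U*(4 + U)
((-15 - 1*20)*((-3*(6 + 3)² + 7)*(t(6) + 3)))² = ((-15 - 1*20)*((-3*(6 + 3)² + 7)*(6*(4 + 6) + 3)))² = ((-15 - 20)*((-3*9² + 7)*(6*10 + 3)))² = (-35*(-3*81 + 7)*(60 + 3))² = (-35*(-243 + 7)*63)² = (-(-8260)*63)² = (-35*(-14868))² = 520380² = 270795344400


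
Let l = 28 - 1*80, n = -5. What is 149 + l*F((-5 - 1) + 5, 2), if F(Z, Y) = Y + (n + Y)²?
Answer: -423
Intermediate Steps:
l = -52 (l = 28 - 80 = -52)
F(Z, Y) = Y + (-5 + Y)²
149 + l*F((-5 - 1) + 5, 2) = 149 - 52*(2 + (-5 + 2)²) = 149 - 52*(2 + (-3)²) = 149 - 52*(2 + 9) = 149 - 52*11 = 149 - 572 = -423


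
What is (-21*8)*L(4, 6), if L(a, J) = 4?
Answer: -672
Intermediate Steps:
(-21*8)*L(4, 6) = -21*8*4 = -168*4 = -672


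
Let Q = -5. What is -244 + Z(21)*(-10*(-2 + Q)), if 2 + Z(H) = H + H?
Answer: 2556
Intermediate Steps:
Z(H) = -2 + 2*H (Z(H) = -2 + (H + H) = -2 + 2*H)
-244 + Z(21)*(-10*(-2 + Q)) = -244 + (-2 + 2*21)*(-10*(-2 - 5)) = -244 + (-2 + 42)*(-10*(-7)) = -244 + 40*70 = -244 + 2800 = 2556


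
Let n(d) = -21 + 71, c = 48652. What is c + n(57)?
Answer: 48702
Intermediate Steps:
n(d) = 50
c + n(57) = 48652 + 50 = 48702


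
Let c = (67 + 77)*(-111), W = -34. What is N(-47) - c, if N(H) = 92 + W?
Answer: 16042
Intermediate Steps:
N(H) = 58 (N(H) = 92 - 34 = 58)
c = -15984 (c = 144*(-111) = -15984)
N(-47) - c = 58 - 1*(-15984) = 58 + 15984 = 16042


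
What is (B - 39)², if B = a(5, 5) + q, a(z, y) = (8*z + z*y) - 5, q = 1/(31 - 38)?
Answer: 21316/49 ≈ 435.02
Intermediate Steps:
q = -⅐ (q = 1/(-7) = -⅐ ≈ -0.14286)
a(z, y) = -5 + 8*z + y*z (a(z, y) = (8*z + y*z) - 5 = -5 + 8*z + y*z)
B = 419/7 (B = (-5 + 8*5 + 5*5) - ⅐ = (-5 + 40 + 25) - ⅐ = 60 - ⅐ = 419/7 ≈ 59.857)
(B - 39)² = (419/7 - 39)² = (146/7)² = 21316/49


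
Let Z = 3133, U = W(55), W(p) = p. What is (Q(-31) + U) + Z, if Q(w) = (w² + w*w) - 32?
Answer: 5078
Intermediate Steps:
Q(w) = -32 + 2*w² (Q(w) = (w² + w²) - 32 = 2*w² - 32 = -32 + 2*w²)
U = 55
(Q(-31) + U) + Z = ((-32 + 2*(-31)²) + 55) + 3133 = ((-32 + 2*961) + 55) + 3133 = ((-32 + 1922) + 55) + 3133 = (1890 + 55) + 3133 = 1945 + 3133 = 5078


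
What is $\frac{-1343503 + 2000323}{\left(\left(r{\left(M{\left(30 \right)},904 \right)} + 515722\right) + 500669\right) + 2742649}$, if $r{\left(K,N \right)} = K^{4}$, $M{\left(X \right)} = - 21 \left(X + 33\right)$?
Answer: $\frac{16020}{74723301641} \approx 2.1439 \cdot 10^{-7}$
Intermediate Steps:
$M{\left(X \right)} = -693 - 21 X$ ($M{\left(X \right)} = - 21 \left(33 + X\right) = -693 - 21 X$)
$\frac{-1343503 + 2000323}{\left(\left(r{\left(M{\left(30 \right)},904 \right)} + 515722\right) + 500669\right) + 2742649} = \frac{-1343503 + 2000323}{\left(\left(\left(-693 - 630\right)^{4} + 515722\right) + 500669\right) + 2742649} = \frac{656820}{\left(\left(\left(-693 - 630\right)^{4} + 515722\right) + 500669\right) + 2742649} = \frac{656820}{\left(\left(\left(-1323\right)^{4} + 515722\right) + 500669\right) + 2742649} = \frac{656820}{\left(\left(3063651608241 + 515722\right) + 500669\right) + 2742649} = \frac{656820}{\left(3063652123963 + 500669\right) + 2742649} = \frac{656820}{3063652624632 + 2742649} = \frac{656820}{3063655367281} = 656820 \cdot \frac{1}{3063655367281} = \frac{16020}{74723301641}$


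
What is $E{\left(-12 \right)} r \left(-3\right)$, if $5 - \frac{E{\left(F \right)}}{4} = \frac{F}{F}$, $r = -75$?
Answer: $3600$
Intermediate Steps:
$E{\left(F \right)} = 16$ ($E{\left(F \right)} = 20 - 4 \frac{F}{F} = 20 - 4 = 16$)
$E{\left(-12 \right)} r \left(-3\right) = 16 \left(\left(-75\right) \left(-3\right)\right) = 16 \cdot 225 = 3600$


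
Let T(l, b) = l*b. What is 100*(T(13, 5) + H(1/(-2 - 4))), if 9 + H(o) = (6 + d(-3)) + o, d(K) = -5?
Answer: 17050/3 ≈ 5683.3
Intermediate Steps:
T(l, b) = b*l
H(o) = -8 + o (H(o) = -9 + ((6 - 5) + o) = -9 + (1 + o) = -8 + o)
100*(T(13, 5) + H(1/(-2 - 4))) = 100*(5*13 + (-8 + 1/(-2 - 4))) = 100*(65 + (-8 + 1/(-6))) = 100*(65 + (-8 - ⅙)) = 100*(65 - 49/6) = 100*(341/6) = 17050/3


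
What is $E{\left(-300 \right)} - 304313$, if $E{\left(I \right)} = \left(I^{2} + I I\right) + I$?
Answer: $-124613$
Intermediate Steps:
$E{\left(I \right)} = I + 2 I^{2}$ ($E{\left(I \right)} = \left(I^{2} + I^{2}\right) + I = 2 I^{2} + I = I + 2 I^{2}$)
$E{\left(-300 \right)} - 304313 = - 300 \left(1 + 2 \left(-300\right)\right) - 304313 = - 300 \left(1 - 600\right) - 304313 = \left(-300\right) \left(-599\right) - 304313 = 179700 - 304313 = -124613$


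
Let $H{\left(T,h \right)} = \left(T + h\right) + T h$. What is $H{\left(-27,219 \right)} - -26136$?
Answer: $20415$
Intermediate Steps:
$H{\left(T,h \right)} = T + h + T h$
$H{\left(-27,219 \right)} - -26136 = \left(-27 + 219 - 5913\right) - -26136 = \left(-27 + 219 - 5913\right) + 26136 = -5721 + 26136 = 20415$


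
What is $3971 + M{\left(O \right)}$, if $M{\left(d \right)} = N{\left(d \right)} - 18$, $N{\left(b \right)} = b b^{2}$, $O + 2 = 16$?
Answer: $6697$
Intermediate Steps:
$O = 14$ ($O = -2 + 16 = 14$)
$N{\left(b \right)} = b^{3}$
$M{\left(d \right)} = -18 + d^{3}$ ($M{\left(d \right)} = d^{3} - 18 = -18 + d^{3}$)
$3971 + M{\left(O \right)} = 3971 - \left(18 - 14^{3}\right) = 3971 + \left(-18 + 2744\right) = 3971 + 2726 = 6697$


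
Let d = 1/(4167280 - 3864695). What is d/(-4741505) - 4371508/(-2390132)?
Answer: 1567959692314205192/857285548902521525 ≈ 1.8290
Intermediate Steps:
d = 1/302585 ≈ 3.3049e-6
d/(-4741505) - 4371508/(-2390132) = (1/302585)/(-4741505) - 4371508/(-2390132) = (1/302585)*(-1/4741505) - 4371508*(-1/2390132) = -1/1434708290425 + 1092877/597533 = 1567959692314205192/857285548902521525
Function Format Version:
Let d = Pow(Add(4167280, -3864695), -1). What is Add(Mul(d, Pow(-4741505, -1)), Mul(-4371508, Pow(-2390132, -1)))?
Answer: Rational(1567959692314205192, 857285548902521525) ≈ 1.8290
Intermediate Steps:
d = Rational(1, 302585) (d = Pow(302585, -1) = Rational(1, 302585) ≈ 3.3049e-6)
Add(Mul(d, Pow(-4741505, -1)), Mul(-4371508, Pow(-2390132, -1))) = Add(Mul(Rational(1, 302585), Pow(-4741505, -1)), Mul(-4371508, Pow(-2390132, -1))) = Add(Mul(Rational(1, 302585), Rational(-1, 4741505)), Mul(-4371508, Rational(-1, 2390132))) = Add(Rational(-1, 1434708290425), Rational(1092877, 597533)) = Rational(1567959692314205192, 857285548902521525)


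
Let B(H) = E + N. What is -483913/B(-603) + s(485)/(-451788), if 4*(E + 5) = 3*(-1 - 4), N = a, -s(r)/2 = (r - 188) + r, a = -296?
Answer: 218626563073/137682393 ≈ 1587.9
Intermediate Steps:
s(r) = 376 - 4*r (s(r) = -2*((r - 188) + r) = -2*((-188 + r) + r) = -2*(-188 + 2*r) = 376 - 4*r)
N = -296
E = -35/4 (E = -5 + (3*(-1 - 4))/4 = -5 + (3*(-5))/4 = -5 + (¼)*(-15) = -5 - 15/4 = -35/4 ≈ -8.7500)
B(H) = -1219/4 (B(H) = -35/4 - 296 = -1219/4)
-483913/B(-603) + s(485)/(-451788) = -483913/(-1219/4) + (376 - 4*485)/(-451788) = -483913*(-4/1219) + (376 - 1940)*(-1/451788) = 1935652/1219 - 1564*(-1/451788) = 1935652/1219 + 391/112947 = 218626563073/137682393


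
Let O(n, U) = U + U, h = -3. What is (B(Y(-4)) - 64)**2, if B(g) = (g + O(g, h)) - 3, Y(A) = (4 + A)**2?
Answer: 5329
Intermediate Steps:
O(n, U) = 2*U
B(g) = -9 + g (B(g) = (g + 2*(-3)) - 3 = (g - 6) - 3 = (-6 + g) - 3 = -9 + g)
(B(Y(-4)) - 64)**2 = ((-9 + (4 - 4)**2) - 64)**2 = ((-9 + 0**2) - 64)**2 = ((-9 + 0) - 64)**2 = (-9 - 64)**2 = (-73)**2 = 5329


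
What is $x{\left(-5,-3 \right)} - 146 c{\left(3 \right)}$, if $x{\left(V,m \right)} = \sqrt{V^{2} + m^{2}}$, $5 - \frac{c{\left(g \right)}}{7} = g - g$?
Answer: $-5110 + \sqrt{34} \approx -5104.2$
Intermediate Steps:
$c{\left(g \right)} = 35$ ($c{\left(g \right)} = 35 - 7 \left(g - g\right) = 35 - 0 = 35 + 0 = 35$)
$x{\left(-5,-3 \right)} - 146 c{\left(3 \right)} = \sqrt{\left(-5\right)^{2} + \left(-3\right)^{2}} - 5110 = \sqrt{25 + 9} - 5110 = \sqrt{34} - 5110 = -5110 + \sqrt{34}$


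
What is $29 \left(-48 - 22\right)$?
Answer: $-2030$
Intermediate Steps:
$29 \left(-48 - 22\right) = 29 \left(-70\right) = -2030$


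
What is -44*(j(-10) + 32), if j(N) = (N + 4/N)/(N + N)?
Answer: -35772/25 ≈ -1430.9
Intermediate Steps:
j(N) = (N + 4/N)/(2*N) (j(N) = (N + 4/N)/((2*N)) = (N + 4/N)*(1/(2*N)) = (N + 4/N)/(2*N))
-44*(j(-10) + 32) = -44*((½ + 2/(-10)²) + 32) = -44*((½ + 2*(1/100)) + 32) = -44*((½ + 1/50) + 32) = -44*(13/25 + 32) = -44*813/25 = -35772/25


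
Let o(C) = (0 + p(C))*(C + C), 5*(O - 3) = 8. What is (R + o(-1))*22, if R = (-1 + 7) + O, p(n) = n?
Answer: 1386/5 ≈ 277.20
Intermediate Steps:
O = 23/5 (O = 3 + (⅕)*8 = 3 + 8/5 = 23/5 ≈ 4.6000)
o(C) = 2*C² (o(C) = (0 + C)*(C + C) = C*(2*C) = 2*C²)
R = 53/5 (R = (-1 + 7) + 23/5 = 6 + 23/5 = 53/5 ≈ 10.600)
(R + o(-1))*22 = (53/5 + 2*(-1)²)*22 = (53/5 + 2*1)*22 = (53/5 + 2)*22 = (63/5)*22 = 1386/5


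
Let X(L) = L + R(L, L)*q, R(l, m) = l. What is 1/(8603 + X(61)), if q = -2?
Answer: 1/8542 ≈ 0.00011707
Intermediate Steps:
X(L) = -L (X(L) = L + L*(-2) = L - 2*L = -L)
1/(8603 + X(61)) = 1/(8603 - 1*61) = 1/(8603 - 61) = 1/8542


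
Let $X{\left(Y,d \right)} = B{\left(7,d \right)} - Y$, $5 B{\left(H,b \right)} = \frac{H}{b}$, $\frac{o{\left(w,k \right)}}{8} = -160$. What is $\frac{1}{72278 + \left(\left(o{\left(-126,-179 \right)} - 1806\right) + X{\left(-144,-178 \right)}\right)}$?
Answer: $\frac{890}{61709033} \approx 1.4423 \cdot 10^{-5}$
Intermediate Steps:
$o{\left(w,k \right)} = -1280$ ($o{\left(w,k \right)} = 8 \left(-160\right) = -1280$)
$B{\left(H,b \right)} = \frac{H}{5 b}$ ($B{\left(H,b \right)} = \frac{H \frac{1}{b}}{5} = \frac{H}{5 b}$)
$X{\left(Y,d \right)} = - Y + \frac{7}{5 d}$ ($X{\left(Y,d \right)} = \frac{1}{5} \cdot 7 \frac{1}{d} - Y = \frac{7}{5 d} - Y = - Y + \frac{7}{5 d}$)
$\frac{1}{72278 + \left(\left(o{\left(-126,-179 \right)} - 1806\right) + X{\left(-144,-178 \right)}\right)} = \frac{1}{72278 + \left(\left(-1280 - 1806\right) + \left(\left(-1\right) \left(-144\right) + \frac{7}{5 \left(-178\right)}\right)\right)} = \frac{1}{72278 + \left(-3086 + \left(144 + \frac{7}{5} \left(- \frac{1}{178}\right)\right)\right)} = \frac{1}{72278 + \left(-3086 + \left(144 - \frac{7}{890}\right)\right)} = \frac{1}{72278 + \left(-3086 + \frac{128153}{890}\right)} = \frac{1}{72278 - \frac{2618387}{890}} = \frac{1}{\frac{61709033}{890}} = \frac{890}{61709033}$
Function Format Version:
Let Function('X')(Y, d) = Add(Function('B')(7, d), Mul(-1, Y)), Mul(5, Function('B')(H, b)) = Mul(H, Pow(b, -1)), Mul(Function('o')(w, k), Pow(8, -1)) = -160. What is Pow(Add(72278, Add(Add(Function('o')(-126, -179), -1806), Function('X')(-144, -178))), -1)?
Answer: Rational(890, 61709033) ≈ 1.4423e-5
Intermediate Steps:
Function('o')(w, k) = -1280 (Function('o')(w, k) = Mul(8, -160) = -1280)
Function('B')(H, b) = Mul(Rational(1, 5), H, Pow(b, -1)) (Function('B')(H, b) = Mul(Rational(1, 5), Mul(H, Pow(b, -1))) = Mul(Rational(1, 5), H, Pow(b, -1)))
Function('X')(Y, d) = Add(Mul(-1, Y), Mul(Rational(7, 5), Pow(d, -1))) (Function('X')(Y, d) = Add(Mul(Rational(1, 5), 7, Pow(d, -1)), Mul(-1, Y)) = Add(Mul(Rational(7, 5), Pow(d, -1)), Mul(-1, Y)) = Add(Mul(-1, Y), Mul(Rational(7, 5), Pow(d, -1))))
Pow(Add(72278, Add(Add(Function('o')(-126, -179), -1806), Function('X')(-144, -178))), -1) = Pow(Add(72278, Add(Add(-1280, -1806), Add(Mul(-1, -144), Mul(Rational(7, 5), Pow(-178, -1))))), -1) = Pow(Add(72278, Add(-3086, Add(144, Mul(Rational(7, 5), Rational(-1, 178))))), -1) = Pow(Add(72278, Add(-3086, Add(144, Rational(-7, 890)))), -1) = Pow(Add(72278, Add(-3086, Rational(128153, 890))), -1) = Pow(Add(72278, Rational(-2618387, 890)), -1) = Pow(Rational(61709033, 890), -1) = Rational(890, 61709033)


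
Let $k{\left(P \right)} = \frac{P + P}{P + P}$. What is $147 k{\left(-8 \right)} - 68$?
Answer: $79$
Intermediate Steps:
$k{\left(P \right)} = 1$ ($k{\left(P \right)} = \frac{2 P}{2 P} = 2 P \frac{1}{2 P} = 1$)
$147 k{\left(-8 \right)} - 68 = 147 \cdot 1 - 68 = 147 - 68 = 79$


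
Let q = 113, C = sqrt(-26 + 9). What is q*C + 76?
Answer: 76 + 113*I*sqrt(17) ≈ 76.0 + 465.91*I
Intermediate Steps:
C = I*sqrt(17) (C = sqrt(-17) = I*sqrt(17) ≈ 4.1231*I)
q*C + 76 = 113*(I*sqrt(17)) + 76 = 113*I*sqrt(17) + 76 = 76 + 113*I*sqrt(17)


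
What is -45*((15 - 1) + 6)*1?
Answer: -900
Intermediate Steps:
-45*((15 - 1) + 6)*1 = -45*(14 + 6)*1 = -45*20*1 = -900*1 = -900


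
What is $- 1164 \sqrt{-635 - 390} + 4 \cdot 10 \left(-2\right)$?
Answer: $-80 - 5820 i \sqrt{41} \approx -80.0 - 37266.0 i$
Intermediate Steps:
$- 1164 \sqrt{-635 - 390} + 4 \cdot 10 \left(-2\right) = - 1164 \sqrt{-1025} + 40 \left(-2\right) = - 1164 \cdot 5 i \sqrt{41} - 80 = - 5820 i \sqrt{41} - 80 = -80 - 5820 i \sqrt{41}$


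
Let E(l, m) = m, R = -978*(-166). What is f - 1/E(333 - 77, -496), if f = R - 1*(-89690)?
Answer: 125010849/496 ≈ 2.5204e+5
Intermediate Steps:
R = 162348
f = 252038 (f = 162348 - 1*(-89690) = 162348 + 89690 = 252038)
f - 1/E(333 - 77, -496) = 252038 - 1/(-496) = 252038 - 1*(-1/496) = 252038 + 1/496 = 125010849/496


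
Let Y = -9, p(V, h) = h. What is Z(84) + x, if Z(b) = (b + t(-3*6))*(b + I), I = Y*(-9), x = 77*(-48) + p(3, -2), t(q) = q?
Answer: 7192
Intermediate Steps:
x = -3698 (x = 77*(-48) - 2 = -3696 - 2 = -3698)
I = 81 (I = -9*(-9) = 81)
Z(b) = (-18 + b)*(81 + b) (Z(b) = (b - 3*6)*(b + 81) = (b - 18)*(81 + b) = (-18 + b)*(81 + b))
Z(84) + x = (-1458 + 84² + 63*84) - 3698 = (-1458 + 7056 + 5292) - 3698 = 10890 - 3698 = 7192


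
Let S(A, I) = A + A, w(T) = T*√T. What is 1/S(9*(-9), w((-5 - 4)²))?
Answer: -1/162 ≈ -0.0061728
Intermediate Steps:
w(T) = T^(3/2)
S(A, I) = 2*A
1/S(9*(-9), w((-5 - 4)²)) = 1/(2*(9*(-9))) = 1/(2*(-81)) = 1/(-162) = -1/162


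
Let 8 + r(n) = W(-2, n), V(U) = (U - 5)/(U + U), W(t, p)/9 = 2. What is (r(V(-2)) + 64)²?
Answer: 5476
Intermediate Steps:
W(t, p) = 18 (W(t, p) = 9*2 = 18)
V(U) = (-5 + U)/(2*U) (V(U) = (-5 + U)/((2*U)) = (-5 + U)*(1/(2*U)) = (-5 + U)/(2*U))
r(n) = 10 (r(n) = -8 + 18 = 10)
(r(V(-2)) + 64)² = (10 + 64)² = 74² = 5476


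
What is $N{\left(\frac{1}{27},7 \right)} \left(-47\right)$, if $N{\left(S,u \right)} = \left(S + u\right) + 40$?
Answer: $- \frac{59690}{27} \approx -2210.7$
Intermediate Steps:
$N{\left(S,u \right)} = 40 + S + u$
$N{\left(\frac{1}{27},7 \right)} \left(-47\right) = \left(40 + \frac{1}{27} + 7\right) \left(-47\right) = \frac{1270}{27} \left(-47\right) = - \frac{59690}{27}$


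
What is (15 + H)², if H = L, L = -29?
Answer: 196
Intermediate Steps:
H = -29
(15 + H)² = (15 - 29)² = (-14)² = 196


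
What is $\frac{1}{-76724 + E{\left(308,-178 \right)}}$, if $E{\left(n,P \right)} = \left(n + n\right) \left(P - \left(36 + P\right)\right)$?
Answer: $- \frac{1}{98900} \approx -1.0111 \cdot 10^{-5}$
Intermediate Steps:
$E{\left(n,P \right)} = - 72 n$ ($E{\left(n,P \right)} = 2 n \left(-36\right) = - 72 n$)
$\frac{1}{-76724 + E{\left(308,-178 \right)}} = \frac{1}{-76724 - 22176} = \frac{1}{-98900} = - \frac{1}{98900}$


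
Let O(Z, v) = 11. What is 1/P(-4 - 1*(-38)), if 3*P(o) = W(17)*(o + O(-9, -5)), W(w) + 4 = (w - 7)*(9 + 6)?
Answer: 1/2190 ≈ 0.00045662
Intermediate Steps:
W(w) = -109 + 15*w (W(w) = -4 + (w - 7)*(9 + 6) = -4 + (-7 + w)*15 = -4 + (-105 + 15*w) = -109 + 15*w)
P(o) = 1606/3 + 146*o/3 (P(o) = ((-109 + 15*17)*(o + 11))/3 = ((-109 + 255)*(11 + o))/3 = (146*(11 + o))/3 = (1606 + 146*o)/3 = 1606/3 + 146*o/3)
1/P(-4 - 1*(-38)) = 1/(1606/3 + 146*(-4 - 1*(-38))/3) = 1/(1606/3 + 146*(-4 + 38)/3) = 1/(1606/3 + (146/3)*34) = 1/(1606/3 + 4964/3) = 1/2190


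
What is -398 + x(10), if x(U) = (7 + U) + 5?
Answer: -376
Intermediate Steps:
x(U) = 12 + U
-398 + x(10) = -398 + (12 + 10) = -398 + 22 = -376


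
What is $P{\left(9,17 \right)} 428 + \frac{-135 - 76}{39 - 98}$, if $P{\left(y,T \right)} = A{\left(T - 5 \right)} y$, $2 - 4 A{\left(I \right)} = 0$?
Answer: $\frac{113845}{59} \approx 1929.6$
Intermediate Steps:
$A{\left(I \right)} = \frac{1}{2}$ ($A{\left(I \right)} = \frac{1}{2} - 0 = \frac{1}{2} + 0 = \frac{1}{2}$)
$P{\left(y,T \right)} = \frac{y}{2}$
$P{\left(9,17 \right)} 428 + \frac{-135 - 76}{39 - 98} = \frac{1}{2} \cdot 9 \cdot 428 + \frac{-135 - 76}{39 - 98} = \frac{9}{2} \cdot 428 - \frac{211}{-59} = 1926 - - \frac{211}{59} = 1926 + \frac{211}{59} = \frac{113845}{59}$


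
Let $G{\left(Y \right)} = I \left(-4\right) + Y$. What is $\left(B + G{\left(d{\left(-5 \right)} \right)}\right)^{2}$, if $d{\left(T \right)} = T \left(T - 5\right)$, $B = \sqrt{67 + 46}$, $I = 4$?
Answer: $1269 + 68 \sqrt{113} \approx 1991.8$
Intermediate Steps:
$B = \sqrt{113} \approx 10.63$
$d{\left(T \right)} = T \left(-5 + T\right)$
$G{\left(Y \right)} = -16 + Y$ ($G{\left(Y \right)} = 4 \left(-4\right) + Y = -16 + Y$)
$\left(B + G{\left(d{\left(-5 \right)} \right)}\right)^{2} = \left(\sqrt{113} - \left(16 + 5 \left(-5 - 5\right)\right)\right)^{2} = \left(\sqrt{113} - -34\right)^{2} = \left(\sqrt{113} + \left(-16 + 50\right)\right)^{2} = \left(\sqrt{113} + 34\right)^{2} = \left(34 + \sqrt{113}\right)^{2}$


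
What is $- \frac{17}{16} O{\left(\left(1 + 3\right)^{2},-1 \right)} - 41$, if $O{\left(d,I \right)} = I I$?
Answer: $- \frac{673}{16} \approx -42.063$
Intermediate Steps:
$O{\left(d,I \right)} = I^{2}$
$- \frac{17}{16} O{\left(\left(1 + 3\right)^{2},-1 \right)} - 41 = - \frac{17}{16} \left(-1\right)^{2} - 41 = \left(-17\right) \frac{1}{16} \cdot 1 - 41 = \left(- \frac{17}{16}\right) 1 - 41 = - \frac{17}{16} - 41 = - \frac{673}{16}$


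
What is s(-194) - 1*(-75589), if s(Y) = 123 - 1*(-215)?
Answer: 75927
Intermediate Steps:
s(Y) = 338 (s(Y) = 123 + 215 = 338)
s(-194) - 1*(-75589) = 338 - 1*(-75589) = 338 + 75589 = 75927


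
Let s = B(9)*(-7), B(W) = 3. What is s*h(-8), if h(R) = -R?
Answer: -168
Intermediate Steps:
s = -21 (s = 3*(-7) = -21)
s*h(-8) = -(-21)*(-8) = -21*8 = -168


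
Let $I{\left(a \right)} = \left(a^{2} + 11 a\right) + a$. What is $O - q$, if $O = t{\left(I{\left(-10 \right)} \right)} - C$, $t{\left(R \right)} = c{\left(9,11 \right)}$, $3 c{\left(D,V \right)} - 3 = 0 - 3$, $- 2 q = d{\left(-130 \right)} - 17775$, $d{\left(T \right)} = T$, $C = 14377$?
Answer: $- \frac{46659}{2} \approx -23330.0$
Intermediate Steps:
$q = \frac{17905}{2}$ ($q = - \frac{-130 - 17775}{2} = \left(- \frac{1}{2}\right) \left(-17905\right) = \frac{17905}{2} \approx 8952.5$)
$I{\left(a \right)} = a^{2} + 12 a$
$c{\left(D,V \right)} = 0$ ($c{\left(D,V \right)} = 1 + \frac{0 - 3}{3} = 1 + \frac{1}{3} \left(-3\right) = 1 - 1 = 0$)
$t{\left(R \right)} = 0$
$O = -14377$ ($O = 0 - 14377 = -14377$)
$O - q = -14377 - \frac{17905}{2} = - \frac{46659}{2}$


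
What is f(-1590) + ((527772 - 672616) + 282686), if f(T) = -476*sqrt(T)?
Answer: 137842 - 476*I*sqrt(1590) ≈ 1.3784e+5 - 18980.0*I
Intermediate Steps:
f(-1590) + ((527772 - 672616) + 282686) = -476*I*sqrt(1590) + ((527772 - 672616) + 282686) = -476*I*sqrt(1590) + (-144844 + 282686) = -476*I*sqrt(1590) + 137842 = 137842 - 476*I*sqrt(1590)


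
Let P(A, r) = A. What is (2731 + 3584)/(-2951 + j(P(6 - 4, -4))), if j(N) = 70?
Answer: -6315/2881 ≈ -2.1919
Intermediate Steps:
(2731 + 3584)/(-2951 + j(P(6 - 4, -4))) = (2731 + 3584)/(-2951 + 70) = 6315/(-2881) = 6315*(-1/2881) = -6315/2881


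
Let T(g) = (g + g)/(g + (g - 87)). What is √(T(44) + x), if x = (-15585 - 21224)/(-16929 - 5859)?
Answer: √1292682849/3798 ≈ 9.4665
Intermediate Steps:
T(g) = 2*g/(-87 + 2*g) (T(g) = (2*g)/(g + (-87 + g)) = (2*g)/(-87 + 2*g) = 2*g/(-87 + 2*g))
x = 36809/22788 (x = -36809/(-22788) = -36809*(-1/22788) = 36809/22788 ≈ 1.6153)
√(T(44) + x) = √(2*44/(-87 + 2*44) + 36809/22788) = √(2*44/(-87 + 88) + 36809/22788) = √(2*44/1 + 36809/22788) = √(2*44*1 + 36809/22788) = √(88 + 36809/22788) = √(2042153/22788) = √1292682849/3798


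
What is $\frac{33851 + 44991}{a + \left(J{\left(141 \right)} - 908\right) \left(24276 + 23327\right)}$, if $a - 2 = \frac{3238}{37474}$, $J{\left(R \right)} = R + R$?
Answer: $- \frac{1477262554}{558352780193} \approx -0.0026457$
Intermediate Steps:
$J{\left(R \right)} = 2 R$
$a = \frac{39093}{18737}$ ($a = 2 + \frac{3238}{37474} = 2 + 3238 \cdot \frac{1}{37474} = 2 + \frac{1619}{18737} = \frac{39093}{18737} \approx 2.0864$)
$\frac{33851 + 44991}{a + \left(J{\left(141 \right)} - 908\right) \left(24276 + 23327\right)} = \frac{33851 + 44991}{\frac{39093}{18737} + \left(2 \cdot 141 - 908\right) \left(24276 + 23327\right)} = \frac{78842}{\frac{39093}{18737} + \left(282 - 908\right) 47603} = \frac{78842}{\frac{39093}{18737} - 29799478} = \frac{78842}{- \frac{558352780193}{18737}} = 78842 \left(- \frac{18737}{558352780193}\right) = - \frac{1477262554}{558352780193}$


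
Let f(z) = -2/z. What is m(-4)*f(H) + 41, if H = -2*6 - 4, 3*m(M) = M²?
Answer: 125/3 ≈ 41.667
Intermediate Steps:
m(M) = M²/3
H = -16 (H = -12 - 4 = -16)
m(-4)*f(H) + 41 = ((⅓)*(-4)²)*(-2/(-16)) + 41 = ((⅓)*16)*(-2*(-1/16)) + 41 = (16/3)*(⅛) + 41 = ⅔ + 41 = 125/3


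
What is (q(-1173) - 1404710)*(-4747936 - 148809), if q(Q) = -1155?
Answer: 6884162409425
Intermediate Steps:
(q(-1173) - 1404710)*(-4747936 - 148809) = (-1155 - 1404710)*(-4747936 - 148809) = -1405865*(-4896745) = 6884162409425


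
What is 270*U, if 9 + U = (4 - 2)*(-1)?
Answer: -2970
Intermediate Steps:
U = -11 (U = -9 + (4 - 2)*(-1) = -9 + 2*(-1) = -9 - 2 = -11)
270*U = 270*(-11) = -2970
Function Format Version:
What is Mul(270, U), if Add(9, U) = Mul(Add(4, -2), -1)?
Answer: -2970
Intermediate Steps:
U = -11 (U = Add(-9, Mul(Add(4, -2), -1)) = Add(-9, Mul(2, -1)) = Add(-9, -2) = -11)
Mul(270, U) = Mul(270, -11) = -2970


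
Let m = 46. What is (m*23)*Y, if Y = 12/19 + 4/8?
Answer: 22747/19 ≈ 1197.2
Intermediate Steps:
Y = 43/38 (Y = 12*(1/19) + 4*(1/8) = 12/19 + 1/2 = 43/38 ≈ 1.1316)
(m*23)*Y = (46*23)*(43/38) = 1058*(43/38) = 22747/19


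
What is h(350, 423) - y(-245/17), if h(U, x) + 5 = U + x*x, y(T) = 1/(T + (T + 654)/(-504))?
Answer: 24086008290/134353 ≈ 1.7927e+5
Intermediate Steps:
y(T) = 1/(-109/84 + 503*T/504) (y(T) = 1/(T + (654 + T)*(-1/504)) = 1/(T + (-109/84 - T/504)) = 1/(-109/84 + 503*T/504))
h(U, x) = -5 + U + x² (h(U, x) = -5 + (U + x*x) = -5 + (U + x²) = -5 + U + x²)
h(350, 423) - y(-245/17) = (-5 + 350 + 423²) - 504/(-654 + 503*(-245/17)) = (-5 + 350 + 178929) - 504/(-654 + 503*(-245*1/17)) = 179274 - 504/(-654 + 503*(-245/17)) = 179274 - 504/(-654 - 123235/17) = 179274 - 504/(-134353/17) = 179274 - 504*(-17)/134353 = 179274 - 1*(-8568/134353) = 179274 + 8568/134353 = 24086008290/134353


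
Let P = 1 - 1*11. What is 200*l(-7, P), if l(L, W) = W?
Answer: -2000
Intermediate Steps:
P = -10 (P = 1 - 11 = -10)
200*l(-7, P) = 200*(-10) = -2000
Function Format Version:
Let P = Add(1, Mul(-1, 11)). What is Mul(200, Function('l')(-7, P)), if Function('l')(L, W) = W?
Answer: -2000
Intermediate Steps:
P = -10 (P = Add(1, -11) = -10)
Mul(200, Function('l')(-7, P)) = Mul(200, -10) = -2000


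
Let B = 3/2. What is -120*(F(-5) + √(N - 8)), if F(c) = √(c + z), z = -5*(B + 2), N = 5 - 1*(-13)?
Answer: √10*(-120 - 180*I) ≈ -379.47 - 569.21*I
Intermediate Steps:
N = 18 (N = 5 + 13 = 18)
B = 3/2 (B = 3*(½) = 3/2 ≈ 1.5000)
z = -35/2 (z = -5*(3/2 + 2) = -5*7/2 = -35/2 ≈ -17.500)
F(c) = √(-35/2 + c) (F(c) = √(c - 35/2) = √(-35/2 + c))
-120*(F(-5) + √(N - 8)) = -120*(√(-70 + 4*(-5))/2 + √(18 - 8)) = -120*(√(-70 - 20)/2 + √10) = -120*(√(-90)/2 + √10) = -120*((3*I*√10)/2 + √10) = -120*(3*I*√10/2 + √10) = -120*(√10 + 3*I*√10/2) = -120*√10 - 180*I*√10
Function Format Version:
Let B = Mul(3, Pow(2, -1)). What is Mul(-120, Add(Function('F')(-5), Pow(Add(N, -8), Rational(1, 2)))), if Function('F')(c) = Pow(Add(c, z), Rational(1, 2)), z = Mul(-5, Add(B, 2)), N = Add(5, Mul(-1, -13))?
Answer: Mul(Pow(10, Rational(1, 2)), Add(-120, Mul(-180, I))) ≈ Add(-379.47, Mul(-569.21, I))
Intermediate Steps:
N = 18 (N = Add(5, 13) = 18)
B = Rational(3, 2) (B = Mul(3, Rational(1, 2)) = Rational(3, 2) ≈ 1.5000)
z = Rational(-35, 2) (z = Mul(-5, Add(Rational(3, 2), 2)) = Mul(-5, Rational(7, 2)) = Rational(-35, 2) ≈ -17.500)
Function('F')(c) = Pow(Add(Rational(-35, 2), c), Rational(1, 2)) (Function('F')(c) = Pow(Add(c, Rational(-35, 2)), Rational(1, 2)) = Pow(Add(Rational(-35, 2), c), Rational(1, 2)))
Mul(-120, Add(Function('F')(-5), Pow(Add(N, -8), Rational(1, 2)))) = Mul(-120, Add(Mul(Rational(1, 2), Pow(Add(-70, Mul(4, -5)), Rational(1, 2))), Pow(Add(18, -8), Rational(1, 2)))) = Mul(-120, Add(Mul(Rational(1, 2), Pow(Add(-70, -20), Rational(1, 2))), Pow(10, Rational(1, 2)))) = Mul(-120, Add(Mul(Rational(1, 2), Pow(-90, Rational(1, 2))), Pow(10, Rational(1, 2)))) = Mul(-120, Add(Mul(Rational(1, 2), Mul(3, I, Pow(10, Rational(1, 2)))), Pow(10, Rational(1, 2)))) = Mul(-120, Add(Mul(Rational(3, 2), I, Pow(10, Rational(1, 2))), Pow(10, Rational(1, 2)))) = Mul(-120, Add(Pow(10, Rational(1, 2)), Mul(Rational(3, 2), I, Pow(10, Rational(1, 2))))) = Add(Mul(-120, Pow(10, Rational(1, 2))), Mul(-180, I, Pow(10, Rational(1, 2))))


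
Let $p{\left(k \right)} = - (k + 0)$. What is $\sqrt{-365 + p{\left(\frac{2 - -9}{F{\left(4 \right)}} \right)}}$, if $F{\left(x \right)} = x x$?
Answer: $\frac{i \sqrt{5851}}{4} \approx 19.123 i$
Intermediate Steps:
$F{\left(x \right)} = x^{2}$
$p{\left(k \right)} = - k$
$\sqrt{-365 + p{\left(\frac{2 - -9}{F{\left(4 \right)}} \right)}} = \sqrt{-365 - \frac{2 - -9}{4^{2}}} = \sqrt{-365 - \frac{2 + 9}{16}} = \sqrt{-365 - 11 \cdot \frac{1}{16}} = \sqrt{-365 - \frac{11}{16}} = \sqrt{- \frac{5851}{16}} = \frac{i \sqrt{5851}}{4}$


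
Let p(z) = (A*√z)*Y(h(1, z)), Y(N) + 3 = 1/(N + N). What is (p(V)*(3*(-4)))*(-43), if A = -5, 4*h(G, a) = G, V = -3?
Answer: 2580*I*√3 ≈ 4468.7*I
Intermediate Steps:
h(G, a) = G/4
Y(N) = -3 + 1/(2*N) (Y(N) = -3 + 1/(N + N) = -3 + 1/(2*N))
p(z) = 5*√z (p(z) = (-5*√z)*(-3 + 1/(2*(((¼)*1)))) = (-5*√z)*(-3 + 1/(2*(¼))) = (-5*√z)*(-3 + (½)*4) = (-5*√z)*(-3 + 2) = -5*√z*(-1) = 5*√z)
(p(V)*(3*(-4)))*(-43) = ((5*√(-3))*(3*(-4)))*(-43) = ((5*(I*√3))*(-12))*(-43) = ((5*I*√3)*(-12))*(-43) = -60*I*√3*(-43) = 2580*I*√3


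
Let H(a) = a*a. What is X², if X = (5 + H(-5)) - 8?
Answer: 484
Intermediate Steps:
H(a) = a²
X = 22 (X = (5 + (-5)²) - 8 = (5 + 25) - 8 = 30 - 8 = 22)
X² = 22² = 484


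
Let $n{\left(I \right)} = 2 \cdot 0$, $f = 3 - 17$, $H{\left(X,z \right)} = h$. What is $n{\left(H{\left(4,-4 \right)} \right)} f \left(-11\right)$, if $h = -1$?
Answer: $0$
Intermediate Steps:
$H{\left(X,z \right)} = -1$
$f = -14$
$n{\left(I \right)} = 0$
$n{\left(H{\left(4,-4 \right)} \right)} f \left(-11\right) = 0 \left(-14\right) \left(-11\right) = 0 \left(-11\right) = 0$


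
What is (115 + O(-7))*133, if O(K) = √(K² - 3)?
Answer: 15295 + 133*√46 ≈ 16197.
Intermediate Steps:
O(K) = √(-3 + K²)
(115 + O(-7))*133 = (115 + √(-3 + (-7)²))*133 = (115 + √(-3 + 49))*133 = (115 + √46)*133 = 15295 + 133*√46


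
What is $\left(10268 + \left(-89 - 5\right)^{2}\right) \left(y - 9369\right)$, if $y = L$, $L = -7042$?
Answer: $-313515744$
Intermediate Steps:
$y = -7042$
$\left(10268 + \left(-89 - 5\right)^{2}\right) \left(y - 9369\right) = \left(10268 + \left(-89 - 5\right)^{2}\right) \left(-7042 - 9369\right) = \left(10268 + \left(-94\right)^{2}\right) \left(-16411\right) = \left(10268 + 8836\right) \left(-16411\right) = 19104 \left(-16411\right) = -313515744$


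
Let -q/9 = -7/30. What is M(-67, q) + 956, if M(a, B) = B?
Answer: 9581/10 ≈ 958.10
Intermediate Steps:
q = 21/10 (q = -(-63)/30 = -9*(-7/30) = 21/10 ≈ 2.1000)
M(-67, q) + 956 = 21/10 + 956 = 9581/10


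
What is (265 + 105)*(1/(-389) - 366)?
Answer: -52678750/389 ≈ -1.3542e+5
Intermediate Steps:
(265 + 105)*(1/(-389) - 366) = 370*(-1/389 - 366) = 370*(-142375/389) = -52678750/389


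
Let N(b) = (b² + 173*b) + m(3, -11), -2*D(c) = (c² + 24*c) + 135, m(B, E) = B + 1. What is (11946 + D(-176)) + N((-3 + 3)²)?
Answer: -2987/2 ≈ -1493.5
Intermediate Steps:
m(B, E) = 1 + B
D(c) = -135/2 - 12*c - c²/2 (D(c) = -((c² + 24*c) + 135)/2 = -(135 + c² + 24*c)/2 = -135/2 - 12*c - c²/2)
N(b) = 4 + b² + 173*b (N(b) = (b² + 173*b) + (1 + 3) = (b² + 173*b) + 4 = 4 + b² + 173*b)
(11946 + D(-176)) + N((-3 + 3)²) = (11946 + (-135/2 - 12*(-176) - ½*(-176)²)) + (4 + ((-3 + 3)²)² + 173*(-3 + 3)²) = (11946 + (-135/2 + 2112 - ½*30976)) + (4 + (0²)² + 173*0²) = (11946 + (-135/2 + 2112 - 15488)) + (4 + 0² + 173*0) = (11946 - 26887/2) + (4 + 0 + 0) = -2995/2 + 4 = -2987/2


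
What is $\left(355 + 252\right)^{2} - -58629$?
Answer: $427078$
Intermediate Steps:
$\left(355 + 252\right)^{2} - -58629 = 607^{2} + 58629 = 368449 + 58629 = 427078$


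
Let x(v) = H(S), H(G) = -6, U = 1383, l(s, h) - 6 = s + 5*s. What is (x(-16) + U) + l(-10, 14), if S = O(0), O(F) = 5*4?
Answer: 1323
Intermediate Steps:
l(s, h) = 6 + 6*s (l(s, h) = 6 + (s + 5*s) = 6 + 6*s)
O(F) = 20
S = 20
x(v) = -6
(x(-16) + U) + l(-10, 14) = (-6 + 1383) + (6 + 6*(-10)) = 1377 + (6 - 60) = 1377 - 54 = 1323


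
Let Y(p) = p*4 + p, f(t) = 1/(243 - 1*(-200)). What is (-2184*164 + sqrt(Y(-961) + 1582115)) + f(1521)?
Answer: -158671967/443 + 7*sqrt(32190) ≈ -3.5692e+5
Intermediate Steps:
f(t) = 1/443 (f(t) = 1/(243 + 200) = 1/443)
Y(p) = 5*p (Y(p) = 4*p + p = 5*p)
(-2184*164 + sqrt(Y(-961) + 1582115)) + f(1521) = (-2184*164 + sqrt(5*(-961) + 1582115)) + 1/443 = (-358176 + sqrt(-4805 + 1582115)) + 1/443 = (-358176 + sqrt(1577310)) + 1/443 = (-358176 + 7*sqrt(32190)) + 1/443 = -158671967/443 + 7*sqrt(32190)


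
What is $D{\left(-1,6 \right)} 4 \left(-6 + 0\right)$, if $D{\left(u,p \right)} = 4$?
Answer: $-96$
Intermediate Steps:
$D{\left(-1,6 \right)} 4 \left(-6 + 0\right) = 4 \cdot 4 \left(-6 + 0\right) = 16 \left(-6\right) = -96$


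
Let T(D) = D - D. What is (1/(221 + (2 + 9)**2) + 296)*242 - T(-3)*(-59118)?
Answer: 12249193/171 ≈ 71633.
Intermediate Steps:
T(D) = 0
(1/(221 + (2 + 9)**2) + 296)*242 - T(-3)*(-59118) = (1/(221 + (2 + 9)**2) + 296)*242 - 0*(-59118) = (1/(221 + 11**2) + 296)*242 - 1*0 = (1/(221 + 121) + 296)*242 + 0 = (1/342 + 296)*242 + 0 = (101233/342)*242 + 0 = 12249193/171 + 0 = 12249193/171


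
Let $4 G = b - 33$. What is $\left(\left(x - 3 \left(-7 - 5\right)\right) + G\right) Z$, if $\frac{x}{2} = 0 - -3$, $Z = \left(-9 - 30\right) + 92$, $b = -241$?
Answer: $- \frac{2809}{2} \approx -1404.5$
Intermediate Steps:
$Z = 53$ ($Z = -39 + 92 = 53$)
$G = - \frac{137}{2}$ ($G = \frac{-241 - 33}{4} = \frac{1}{4} \left(-274\right) = - \frac{137}{2} \approx -68.5$)
$x = 6$ ($x = 2 \left(0 - -3\right) = 2 \left(0 + 3\right) = 2 \cdot 3 = 6$)
$\left(\left(x - 3 \left(-7 - 5\right)\right) + G\right) Z = \left(\left(6 - 3 \left(-7 - 5\right)\right) - \frac{137}{2}\right) 53 = \left(\left(6 - -36\right) - \frac{137}{2}\right) 53 = \left(\left(6 + 36\right) - \frac{137}{2}\right) 53 = \left(42 - \frac{137}{2}\right) 53 = \left(- \frac{53}{2}\right) 53 = - \frac{2809}{2}$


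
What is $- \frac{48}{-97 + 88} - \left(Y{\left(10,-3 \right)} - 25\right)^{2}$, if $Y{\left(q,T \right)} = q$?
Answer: $- \frac{659}{3} \approx -219.67$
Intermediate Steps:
$- \frac{48}{-97 + 88} - \left(Y{\left(10,-3 \right)} - 25\right)^{2} = - \frac{48}{-97 + 88} - \left(10 - 25\right)^{2} = - \frac{48}{-9} - \left(-15\right)^{2} = \left(-48\right) \left(- \frac{1}{9}\right) - 225 = \frac{16}{3} - 225 = - \frac{659}{3}$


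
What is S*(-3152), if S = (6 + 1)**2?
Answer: -154448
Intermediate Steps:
S = 49 (S = 7**2 = 49)
S*(-3152) = 49*(-3152) = -154448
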